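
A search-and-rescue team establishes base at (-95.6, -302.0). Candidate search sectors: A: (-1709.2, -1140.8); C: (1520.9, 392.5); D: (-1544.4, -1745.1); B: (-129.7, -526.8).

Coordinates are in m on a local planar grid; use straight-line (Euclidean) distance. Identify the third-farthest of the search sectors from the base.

Distance to each, sorted:
D: 2044.9 m
A: 1818.6 m
C: 1759.4 m
B: 227.4 m
The third-farthest is C at 1759.4 m.

C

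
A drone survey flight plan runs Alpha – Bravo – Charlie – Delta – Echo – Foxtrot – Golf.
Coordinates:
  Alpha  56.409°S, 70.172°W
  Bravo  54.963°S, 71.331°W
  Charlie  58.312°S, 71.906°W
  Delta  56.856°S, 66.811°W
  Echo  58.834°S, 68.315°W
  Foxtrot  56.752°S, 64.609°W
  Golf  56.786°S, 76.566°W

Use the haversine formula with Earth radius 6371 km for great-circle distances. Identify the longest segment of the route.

Foxtrot–Golf

Leg distances:
Alpha→Bravo: 176.4 km
Bravo→Charlie: 374.0 km
Charlie→Delta: 344.0 km
Delta→Echo: 237.3 km
Echo→Foxtrot: 319.0 km
Foxtrot→Golf: 727.7 km
The longest leg is Foxtrot–Golf at 727.7 km.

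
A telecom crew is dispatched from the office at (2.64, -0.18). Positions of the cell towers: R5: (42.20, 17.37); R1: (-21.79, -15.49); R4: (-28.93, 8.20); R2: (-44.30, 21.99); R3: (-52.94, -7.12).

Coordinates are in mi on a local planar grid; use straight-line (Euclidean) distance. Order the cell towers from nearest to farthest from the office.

Distances from the office:
R1 (-21.79, -15.49): 28.8 mi
R4 (-28.93, 8.20): 32.7 mi
R5 (42.20, 17.37): 43.3 mi
R2 (-44.30, 21.99): 51.9 mi
R3 (-52.94, -7.12): 56.0 mi

R1, R4, R5, R2, R3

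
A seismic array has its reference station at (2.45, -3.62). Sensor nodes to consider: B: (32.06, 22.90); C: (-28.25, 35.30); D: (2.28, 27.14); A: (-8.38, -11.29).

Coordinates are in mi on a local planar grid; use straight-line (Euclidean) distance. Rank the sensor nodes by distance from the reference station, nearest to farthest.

Distance from the reference station at (2.45, -3.62) to each:
A (-8.38, -11.29): 13.3 mi
D (2.28, 27.14): 30.8 mi
B (32.06, 22.90): 39.8 mi
C (-28.25, 35.30): 49.6 mi

A, D, B, C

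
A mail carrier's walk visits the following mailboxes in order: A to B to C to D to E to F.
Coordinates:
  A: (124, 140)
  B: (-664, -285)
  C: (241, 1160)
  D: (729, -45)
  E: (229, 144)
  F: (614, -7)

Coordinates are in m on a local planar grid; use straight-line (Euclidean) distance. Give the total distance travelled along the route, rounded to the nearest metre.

Leg distances:
A→B: 895.3 m  (cumulative 895.3 m)
B→C: 1705.0 m  (cumulative 2600.3 m)
C→D: 1300.1 m  (cumulative 3900.4 m)
D→E: 534.5 m  (cumulative 4434.9 m)
E→F: 413.6 m  (cumulative 4848.5 m)
Total route length ≈ 4848 m.

4848 m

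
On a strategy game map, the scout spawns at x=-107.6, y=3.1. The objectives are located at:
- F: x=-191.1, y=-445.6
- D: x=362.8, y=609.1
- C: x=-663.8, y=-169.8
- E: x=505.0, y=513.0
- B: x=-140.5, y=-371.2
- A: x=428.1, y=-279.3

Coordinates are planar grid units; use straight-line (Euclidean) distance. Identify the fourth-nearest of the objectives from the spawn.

A

Distances from the spawn (x=-107.6, y=3.1):
B: 375.7
F: 456.4
C: 582.5
A: 605.6
D: 767.1
E: 797.0
The fourth-nearest is A at 605.6.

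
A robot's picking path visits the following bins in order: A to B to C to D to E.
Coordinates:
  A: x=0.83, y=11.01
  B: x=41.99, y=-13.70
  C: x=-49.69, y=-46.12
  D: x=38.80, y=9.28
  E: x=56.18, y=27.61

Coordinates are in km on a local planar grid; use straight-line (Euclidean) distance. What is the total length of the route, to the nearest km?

275 km

Leg distances:
A→B: 48.0 km  (cumulative 48.0 km)
B→C: 97.2 km  (cumulative 145.3 km)
C→D: 104.4 km  (cumulative 249.7 km)
D→E: 25.3 km  (cumulative 274.9 km)
Total route length ≈ 275 km.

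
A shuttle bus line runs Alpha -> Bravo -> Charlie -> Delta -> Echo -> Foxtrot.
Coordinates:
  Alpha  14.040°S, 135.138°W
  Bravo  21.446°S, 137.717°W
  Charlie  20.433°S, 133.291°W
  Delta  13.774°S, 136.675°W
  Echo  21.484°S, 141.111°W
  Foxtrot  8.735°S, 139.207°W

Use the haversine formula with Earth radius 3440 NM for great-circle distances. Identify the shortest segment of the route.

Bravo–Charlie

Leg distances:
Alpha→Bravo: 468.4 NM
Bravo→Charlie: 255.5 NM
Charlie→Delta: 444.4 NM
Delta→Echo: 527.8 NM
Echo→Foxtrot: 773.3 NM
The shortest leg is Bravo–Charlie at 255.5 NM.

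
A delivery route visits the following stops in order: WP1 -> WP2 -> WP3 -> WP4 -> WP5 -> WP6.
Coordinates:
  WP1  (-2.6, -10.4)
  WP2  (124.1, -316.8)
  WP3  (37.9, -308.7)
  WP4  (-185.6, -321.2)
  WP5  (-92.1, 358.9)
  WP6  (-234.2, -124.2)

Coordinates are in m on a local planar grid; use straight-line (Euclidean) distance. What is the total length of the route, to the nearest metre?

1832 m

Leg distances:
WP1→WP2: 331.6 m  (cumulative 331.6 m)
WP2→WP3: 86.6 m  (cumulative 418.1 m)
WP3→WP4: 223.8 m  (cumulative 642.0 m)
WP4→WP5: 686.5 m  (cumulative 1328.5 m)
WP5→WP6: 503.6 m  (cumulative 1832.1 m)
Total route length ≈ 1832 m.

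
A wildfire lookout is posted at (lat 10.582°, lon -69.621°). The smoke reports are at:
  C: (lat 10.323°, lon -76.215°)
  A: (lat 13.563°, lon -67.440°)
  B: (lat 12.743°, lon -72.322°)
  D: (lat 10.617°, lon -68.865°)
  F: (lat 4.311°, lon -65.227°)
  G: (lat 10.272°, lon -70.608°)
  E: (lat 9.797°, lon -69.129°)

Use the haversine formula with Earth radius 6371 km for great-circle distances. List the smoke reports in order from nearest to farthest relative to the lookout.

D, E, G, B, A, C, F

Distance from the lookout at (lat 10.582°, lon -69.621°) to each:
D (lat 10.617°, lon -68.865°): 82.7 km
E (lat 9.797°, lon -69.129°): 102.6 km
G (lat 10.272°, lon -70.608°): 113.3 km
B (lat 12.743°, lon -72.322°): 379.8 km
A (lat 13.563°, lon -67.440°): 407.6 km
C (lat 10.323°, lon -76.215°): 721.6 km
F (lat 4.311°, lon -65.227°): 848.9 km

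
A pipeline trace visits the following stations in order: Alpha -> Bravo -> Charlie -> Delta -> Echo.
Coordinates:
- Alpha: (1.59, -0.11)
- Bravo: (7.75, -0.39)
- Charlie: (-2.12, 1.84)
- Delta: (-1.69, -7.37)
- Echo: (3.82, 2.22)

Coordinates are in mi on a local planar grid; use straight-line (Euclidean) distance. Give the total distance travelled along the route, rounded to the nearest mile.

Leg distances:
Alpha→Bravo: 6.2 mi  (cumulative 6.2 mi)
Bravo→Charlie: 10.1 mi  (cumulative 16.3 mi)
Charlie→Delta: 9.2 mi  (cumulative 25.5 mi)
Delta→Echo: 11.1 mi  (cumulative 36.6 mi)
Total route length ≈ 37 mi.

37 mi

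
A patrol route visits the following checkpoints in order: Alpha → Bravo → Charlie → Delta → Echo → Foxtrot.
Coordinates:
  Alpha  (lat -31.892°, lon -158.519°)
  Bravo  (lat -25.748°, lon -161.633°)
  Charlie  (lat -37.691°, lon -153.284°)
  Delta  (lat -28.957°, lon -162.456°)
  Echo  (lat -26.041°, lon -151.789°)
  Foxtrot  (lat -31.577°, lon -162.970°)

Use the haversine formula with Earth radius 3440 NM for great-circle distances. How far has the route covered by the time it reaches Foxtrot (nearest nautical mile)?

Leg distances:
Alpha→Bravo: 403.6 NM  (cumulative 403.6 NM)
Bravo→Charlie: 833.3 NM  (cumulative 1236.9 NM)
Charlie→Delta: 696.9 NM  (cumulative 1933.8 NM)
Delta→Echo: 594.2 NM  (cumulative 2527.9 NM)
Echo→Foxtrot: 675.1 NM  (cumulative 3203.0 NM)
Cumulative distance at Foxtrot ≈ 3203 NM.

3203 NM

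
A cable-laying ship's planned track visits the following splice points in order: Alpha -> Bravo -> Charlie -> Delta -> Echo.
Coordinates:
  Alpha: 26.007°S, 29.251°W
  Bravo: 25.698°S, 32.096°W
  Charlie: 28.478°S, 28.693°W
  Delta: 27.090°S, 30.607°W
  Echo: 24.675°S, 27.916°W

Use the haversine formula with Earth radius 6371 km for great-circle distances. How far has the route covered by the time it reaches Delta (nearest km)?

Leg distances:
Alpha→Bravo: 286.7 km  (cumulative 286.7 km)
Bravo→Charlie: 457.2 km  (cumulative 743.9 km)
Charlie→Delta: 243.5 km  (cumulative 987.4 km)
Cumulative distance at Delta ≈ 987 km.

987 km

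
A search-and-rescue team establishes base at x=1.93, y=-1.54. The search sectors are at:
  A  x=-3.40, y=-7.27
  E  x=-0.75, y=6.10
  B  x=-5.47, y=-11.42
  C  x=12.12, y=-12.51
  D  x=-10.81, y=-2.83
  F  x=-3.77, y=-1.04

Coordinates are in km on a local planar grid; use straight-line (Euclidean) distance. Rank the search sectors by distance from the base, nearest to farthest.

Distance from the base at x=1.93, y=-1.54 to each:
F x=-3.77, y=-1.04: 5.7 km
A x=-3.40, y=-7.27: 7.8 km
E x=-0.75, y=6.10: 8.1 km
B x=-5.47, y=-11.42: 12.3 km
D x=-10.81, y=-2.83: 12.8 km
C x=12.12, y=-12.51: 15.0 km

F, A, E, B, D, C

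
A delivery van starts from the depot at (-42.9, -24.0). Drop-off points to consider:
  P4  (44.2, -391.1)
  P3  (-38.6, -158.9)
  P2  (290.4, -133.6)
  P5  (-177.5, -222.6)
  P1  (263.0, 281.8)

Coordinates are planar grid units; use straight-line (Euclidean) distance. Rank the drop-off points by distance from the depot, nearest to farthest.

Distance from the depot at (-42.9, -24.0) to each:
P3 (-38.6, -158.9): 135.0
P5 (-177.5, -222.6): 239.9
P2 (290.4, -133.6): 350.9
P4 (44.2, -391.1): 377.3
P1 (263.0, 281.8): 432.5

P3, P5, P2, P4, P1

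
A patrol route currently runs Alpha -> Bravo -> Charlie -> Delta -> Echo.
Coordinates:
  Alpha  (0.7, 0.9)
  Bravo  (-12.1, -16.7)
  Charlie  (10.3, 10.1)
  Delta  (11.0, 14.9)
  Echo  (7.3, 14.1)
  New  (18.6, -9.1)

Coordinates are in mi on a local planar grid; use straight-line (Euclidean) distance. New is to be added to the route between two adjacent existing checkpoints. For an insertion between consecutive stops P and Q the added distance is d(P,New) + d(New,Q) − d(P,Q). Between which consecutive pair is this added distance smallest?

Added distance for inserting New between each consecutive pair:
Alpha–Bravo: 30.4 mi
Bravo–Charlie: 17.6 mi
Charlie–Delta: 41.2 mi
Delta–Echo: 47.2 mi
Smallest added distance is 17.6 mi, inserting between Bravo and Charlie.

between Bravo and Charlie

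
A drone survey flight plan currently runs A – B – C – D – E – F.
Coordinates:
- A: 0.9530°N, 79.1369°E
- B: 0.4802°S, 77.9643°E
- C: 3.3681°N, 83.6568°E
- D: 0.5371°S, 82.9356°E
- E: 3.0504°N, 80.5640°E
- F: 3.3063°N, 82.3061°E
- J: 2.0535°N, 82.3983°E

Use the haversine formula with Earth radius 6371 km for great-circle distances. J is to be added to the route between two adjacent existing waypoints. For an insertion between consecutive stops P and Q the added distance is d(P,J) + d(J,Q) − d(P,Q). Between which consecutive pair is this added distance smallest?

Added distance for inserting J between each consecutive pair:
A–B: 744.5 km
B–C: 6.3 km
C–D: 54.9 km
D–E: 48.0 km
E–F: 176.1 km
Smallest added distance is 6.3 km, inserting between B and C.

between B and C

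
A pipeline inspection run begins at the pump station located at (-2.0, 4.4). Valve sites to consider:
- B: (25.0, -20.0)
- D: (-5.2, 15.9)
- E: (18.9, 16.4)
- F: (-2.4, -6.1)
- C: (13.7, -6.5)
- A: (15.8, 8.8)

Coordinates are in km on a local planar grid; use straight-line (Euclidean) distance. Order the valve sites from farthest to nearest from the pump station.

B, E, C, A, D, F

Computing each straight-line distance from (-2.0, 4.4):
B (25.0, -20.0): 36.4 km
E (18.9, 16.4): 24.1 km
C (13.7, -6.5): 19.1 km
A (15.8, 8.8): 18.3 km
D (-5.2, 15.9): 11.9 km
F (-2.4, -6.1): 10.5 km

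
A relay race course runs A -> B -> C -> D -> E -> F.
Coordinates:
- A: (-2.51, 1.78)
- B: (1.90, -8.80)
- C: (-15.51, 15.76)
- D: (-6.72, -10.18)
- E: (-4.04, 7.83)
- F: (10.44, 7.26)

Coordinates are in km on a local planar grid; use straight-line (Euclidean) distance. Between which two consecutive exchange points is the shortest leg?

Leg distances:
A→B: 11.5 km
B→C: 30.1 km
C→D: 27.4 km
D→E: 18.2 km
E→F: 14.5 km
The shortest leg is A–B at 11.5 km.

A–B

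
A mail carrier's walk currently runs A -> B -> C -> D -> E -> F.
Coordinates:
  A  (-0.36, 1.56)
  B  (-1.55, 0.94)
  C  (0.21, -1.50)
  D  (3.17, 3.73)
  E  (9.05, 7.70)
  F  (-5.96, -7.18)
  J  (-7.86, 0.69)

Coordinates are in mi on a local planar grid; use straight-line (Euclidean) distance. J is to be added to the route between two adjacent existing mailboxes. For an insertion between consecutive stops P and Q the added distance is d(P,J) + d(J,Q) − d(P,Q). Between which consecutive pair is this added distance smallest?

Added distance for inserting J between each consecutive pair:
A–B: 12.5 mi
B–C: 11.7 mi
C–D: 13.8 mi
D–E: 22.7 mi
E–F: 5.3 mi
Smallest added distance is 5.3 mi, inserting between E and F.

between E and F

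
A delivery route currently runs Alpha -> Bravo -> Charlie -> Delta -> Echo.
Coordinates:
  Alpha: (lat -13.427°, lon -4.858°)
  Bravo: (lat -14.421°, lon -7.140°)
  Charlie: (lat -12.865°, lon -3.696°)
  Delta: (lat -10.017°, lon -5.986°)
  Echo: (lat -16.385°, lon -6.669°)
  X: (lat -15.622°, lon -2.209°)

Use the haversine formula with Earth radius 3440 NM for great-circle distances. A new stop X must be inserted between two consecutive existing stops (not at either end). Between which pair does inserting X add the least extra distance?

Added distance for inserting X between each consecutive pair:
Alpha–Bravo: 351.8 NM
Bravo–Charlie: 260.1 NM
Charlie–Delta: 371.7 NM
Delta–Echo: 279.6 NM
Smallest added distance is 260.1 NM, inserting between Bravo and Charlie.

between Bravo and Charlie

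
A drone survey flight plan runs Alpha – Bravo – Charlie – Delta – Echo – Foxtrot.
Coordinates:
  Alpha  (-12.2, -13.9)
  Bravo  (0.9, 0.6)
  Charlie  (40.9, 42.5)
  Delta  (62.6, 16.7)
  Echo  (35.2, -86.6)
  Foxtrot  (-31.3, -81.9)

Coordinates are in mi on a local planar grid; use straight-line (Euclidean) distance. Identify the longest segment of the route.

Delta–Echo

Leg distances:
Alpha→Bravo: 19.5 mi
Bravo→Charlie: 57.9 mi
Charlie→Delta: 33.7 mi
Delta→Echo: 106.9 mi
Echo→Foxtrot: 66.7 mi
The longest leg is Delta–Echo at 106.9 mi.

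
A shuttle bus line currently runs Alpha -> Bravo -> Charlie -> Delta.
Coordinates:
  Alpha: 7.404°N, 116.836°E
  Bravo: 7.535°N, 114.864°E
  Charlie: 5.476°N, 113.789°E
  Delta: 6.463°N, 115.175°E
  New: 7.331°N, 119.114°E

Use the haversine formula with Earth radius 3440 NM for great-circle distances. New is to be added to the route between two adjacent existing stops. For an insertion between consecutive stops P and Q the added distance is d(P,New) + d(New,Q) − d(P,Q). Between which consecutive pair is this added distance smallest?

Added distance for inserting New between each consecutive pair:
Alpha–Bravo: 271.4 NM
Bravo–Charlie: 450.7 NM
Charlie–Delta: 475.4 NM
Smallest added distance is 271.4 NM, inserting between Alpha and Bravo.

between Alpha and Bravo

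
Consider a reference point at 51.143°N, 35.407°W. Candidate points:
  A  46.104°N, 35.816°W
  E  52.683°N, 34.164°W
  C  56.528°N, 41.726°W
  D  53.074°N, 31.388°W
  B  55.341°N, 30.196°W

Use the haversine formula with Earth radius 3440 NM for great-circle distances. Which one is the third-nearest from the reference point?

Distances from the reference point (51.143°N, 35.407°W):
E: 103.3 NM
D: 188.1 NM
A: 303.0 NM
B: 313.8 NM
C: 392.9 NM
The third-nearest is A at 303.0 NM.

A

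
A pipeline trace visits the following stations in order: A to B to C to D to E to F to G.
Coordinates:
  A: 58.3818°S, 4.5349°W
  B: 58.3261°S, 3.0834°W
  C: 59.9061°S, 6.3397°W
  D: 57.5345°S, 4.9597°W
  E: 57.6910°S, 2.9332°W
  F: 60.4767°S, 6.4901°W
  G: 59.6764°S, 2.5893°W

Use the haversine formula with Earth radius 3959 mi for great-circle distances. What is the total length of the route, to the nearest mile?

Leg distances:
A→B: 52.8 mi  (cumulative 52.8 mi)
B→C: 158.9 mi  (cumulative 211.7 mi)
C→D: 171.2 mi  (cumulative 382.8 mi)
D→E: 75.8 mi  (cumulative 458.6 mi)
E→F: 230.1 mi  (cumulative 688.7 mi)
F→G: 145.4 mi  (cumulative 834.1 mi)
Total route length ≈ 834 mi.

834 mi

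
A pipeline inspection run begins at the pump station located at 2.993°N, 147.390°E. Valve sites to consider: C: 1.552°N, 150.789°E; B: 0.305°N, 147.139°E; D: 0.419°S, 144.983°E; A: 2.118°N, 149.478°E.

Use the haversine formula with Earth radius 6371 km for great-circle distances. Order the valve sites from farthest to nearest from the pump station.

D, C, B, A

Computing each great-circle distance from 2.993°N, 147.390°E:
D 0.419°S, 144.983°E: 464.2 km
C 1.552°N, 150.789°E: 410.2 km
B 0.305°N, 147.139°E: 300.2 km
A 2.118°N, 149.478°E: 251.5 km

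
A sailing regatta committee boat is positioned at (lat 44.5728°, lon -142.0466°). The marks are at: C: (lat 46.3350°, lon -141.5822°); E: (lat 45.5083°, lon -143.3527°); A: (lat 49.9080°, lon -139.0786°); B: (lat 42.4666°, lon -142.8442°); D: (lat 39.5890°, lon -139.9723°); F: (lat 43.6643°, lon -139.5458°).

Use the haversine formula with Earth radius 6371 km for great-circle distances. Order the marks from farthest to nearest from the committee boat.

A, D, B, F, C, E

Distances from the committee boat:
A (lat 49.9080°, lon -139.0786°): 634.0 km
D (lat 39.5890°, lon -139.9723°): 580.0 km
B (lat 42.4666°, lon -142.8442°): 242.9 km
F (lat 43.6643°, lon -139.5458°): 223.7 km
C (lat 46.3350°, lon -141.5822°): 199.3 km
E (lat 45.5083°, lon -143.3527°): 146.1 km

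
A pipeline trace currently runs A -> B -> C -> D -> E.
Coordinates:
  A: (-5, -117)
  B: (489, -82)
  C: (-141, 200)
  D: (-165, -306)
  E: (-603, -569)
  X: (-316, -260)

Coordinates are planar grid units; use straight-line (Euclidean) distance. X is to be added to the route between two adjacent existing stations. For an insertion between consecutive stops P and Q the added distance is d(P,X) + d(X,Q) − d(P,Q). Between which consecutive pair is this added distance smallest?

Added distance for inserting X between each consecutive pair:
A–B: 671.5
B–C: 626.4
C–D: 143.4
D–E: 68.7
Smallest added distance is 68.7, inserting between D and E.

between D and E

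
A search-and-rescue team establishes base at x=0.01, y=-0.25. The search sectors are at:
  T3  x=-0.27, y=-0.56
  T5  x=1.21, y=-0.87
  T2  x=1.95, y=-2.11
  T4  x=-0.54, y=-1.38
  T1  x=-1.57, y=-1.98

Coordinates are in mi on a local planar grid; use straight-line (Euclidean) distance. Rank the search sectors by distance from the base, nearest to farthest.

T3, T4, T5, T1, T2

Distances from the base:
T3 x=-0.27, y=-0.56: 0.4 mi
T4 x=-0.54, y=-1.38: 1.3 mi
T5 x=1.21, y=-0.87: 1.4 mi
T1 x=-1.57, y=-1.98: 2.3 mi
T2 x=1.95, y=-2.11: 2.7 mi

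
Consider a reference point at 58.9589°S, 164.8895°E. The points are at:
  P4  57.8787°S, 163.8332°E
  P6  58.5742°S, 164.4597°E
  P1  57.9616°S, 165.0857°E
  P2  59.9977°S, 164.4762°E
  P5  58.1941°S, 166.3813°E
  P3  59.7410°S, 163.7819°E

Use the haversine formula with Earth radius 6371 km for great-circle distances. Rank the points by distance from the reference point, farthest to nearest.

P4, P5, P2, P1, P3, P6

Computing each great-circle distance from 58.9589°S, 164.8895°E:
P4 57.8787°S, 163.8332°E: 134.9 km
P5 58.1941°S, 166.3813°E: 121.3 km
P2 59.9977°S, 164.4762°E: 117.8 km
P1 57.9616°S, 165.0857°E: 111.5 km
P3 59.7410°S, 163.7819°E: 107.3 km
P6 58.5742°S, 164.4597°E: 49.4 km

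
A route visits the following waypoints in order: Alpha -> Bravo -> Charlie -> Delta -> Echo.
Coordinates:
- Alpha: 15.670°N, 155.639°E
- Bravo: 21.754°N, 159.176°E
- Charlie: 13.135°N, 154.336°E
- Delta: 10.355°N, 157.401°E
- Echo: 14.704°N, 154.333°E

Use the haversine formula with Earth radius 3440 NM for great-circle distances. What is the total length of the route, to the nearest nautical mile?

1566 NM

Leg distances:
Alpha→Bravo: 416.9 NM  (cumulative 416.9 NM)
Bravo→Charlie: 586.9 NM  (cumulative 1003.8 NM)
Charlie→Delta: 245.6 NM  (cumulative 1249.4 NM)
Delta→Echo: 317.0 NM  (cumulative 1566.4 NM)
Total route length ≈ 1566 NM.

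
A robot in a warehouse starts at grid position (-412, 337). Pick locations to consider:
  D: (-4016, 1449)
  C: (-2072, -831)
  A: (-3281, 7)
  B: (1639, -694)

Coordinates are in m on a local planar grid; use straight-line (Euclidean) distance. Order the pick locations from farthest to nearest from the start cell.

D, A, B, C

Distances from the start cell:
D (-4016, 1449): 3771.7 m
A (-3281, 7): 2887.9 m
B (1639, -694): 2295.6 m
C (-2072, -831): 2029.7 m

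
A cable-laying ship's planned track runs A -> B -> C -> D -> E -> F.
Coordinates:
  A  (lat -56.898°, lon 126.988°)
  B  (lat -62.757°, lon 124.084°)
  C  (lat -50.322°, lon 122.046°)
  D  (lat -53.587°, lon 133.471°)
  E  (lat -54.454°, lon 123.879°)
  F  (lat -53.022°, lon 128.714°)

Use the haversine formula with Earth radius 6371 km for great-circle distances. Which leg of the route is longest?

Leg distances:
A→B: 671.2 km
B→C: 1388.2 km
C→D: 861.7 km
D→E: 633.5 km
E→F: 355.5 km
The longest leg is B–C at 1388.2 km.

B–C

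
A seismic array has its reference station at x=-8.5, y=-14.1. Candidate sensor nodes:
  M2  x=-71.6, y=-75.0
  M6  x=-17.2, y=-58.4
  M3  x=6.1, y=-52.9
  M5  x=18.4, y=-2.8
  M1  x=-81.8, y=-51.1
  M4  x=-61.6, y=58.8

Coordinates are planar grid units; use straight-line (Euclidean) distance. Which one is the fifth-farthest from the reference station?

M3

Distances from the reference station (x=-8.5, y=-14.1):
M4: 90.2
M2: 87.7
M1: 82.1
M6: 45.1
M3: 41.5
M5: 29.2
The fifth-farthest is M3 at 41.5.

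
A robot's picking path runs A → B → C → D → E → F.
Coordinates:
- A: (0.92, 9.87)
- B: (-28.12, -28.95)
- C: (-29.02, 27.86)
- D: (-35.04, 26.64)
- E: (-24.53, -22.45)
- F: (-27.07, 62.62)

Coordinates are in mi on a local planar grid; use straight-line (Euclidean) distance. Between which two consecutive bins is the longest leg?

Leg distances:
A→B: 48.5 mi
B→C: 56.8 mi
C→D: 6.1 mi
D→E: 50.2 mi
E→F: 85.1 mi
The longest leg is E–F at 85.1 mi.

E–F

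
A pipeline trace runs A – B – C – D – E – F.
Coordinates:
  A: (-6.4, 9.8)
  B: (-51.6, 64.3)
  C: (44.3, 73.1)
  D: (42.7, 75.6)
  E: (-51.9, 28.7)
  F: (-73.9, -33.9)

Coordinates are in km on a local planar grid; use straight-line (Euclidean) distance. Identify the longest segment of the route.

Leg distances:
A→B: 70.8 km
B→C: 96.3 km
C→D: 3.0 km
D→E: 105.6 km
E→F: 66.4 km
The longest leg is D–E at 105.6 km.

D–E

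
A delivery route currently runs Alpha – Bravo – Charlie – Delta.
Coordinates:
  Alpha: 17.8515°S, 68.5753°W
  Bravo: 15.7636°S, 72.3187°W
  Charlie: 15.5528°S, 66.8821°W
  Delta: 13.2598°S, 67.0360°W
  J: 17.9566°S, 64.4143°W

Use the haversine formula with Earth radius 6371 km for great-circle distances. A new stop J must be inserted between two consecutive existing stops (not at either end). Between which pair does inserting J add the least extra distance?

Added distance for inserting J between each consecutive pair:
Alpha–Bravo: 854.9 km
Bravo–Charlie: 667.9 km
Charlie–Delta: 712.2 km
Smallest added distance is 667.9 km, inserting between Bravo and Charlie.

between Bravo and Charlie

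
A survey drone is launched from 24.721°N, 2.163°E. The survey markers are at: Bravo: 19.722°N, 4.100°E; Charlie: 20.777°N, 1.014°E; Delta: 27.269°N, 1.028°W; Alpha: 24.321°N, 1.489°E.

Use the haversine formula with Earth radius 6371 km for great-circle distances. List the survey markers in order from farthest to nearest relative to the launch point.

Bravo, Charlie, Delta, Alpha

Distances from the launch point:
Bravo 19.722°N, 4.100°E: 590.5 km
Charlie 20.777°N, 1.014°E: 454.1 km
Delta 27.269°N, 1.028°W: 426.6 km
Alpha 24.321°N, 1.489°E: 81.4 km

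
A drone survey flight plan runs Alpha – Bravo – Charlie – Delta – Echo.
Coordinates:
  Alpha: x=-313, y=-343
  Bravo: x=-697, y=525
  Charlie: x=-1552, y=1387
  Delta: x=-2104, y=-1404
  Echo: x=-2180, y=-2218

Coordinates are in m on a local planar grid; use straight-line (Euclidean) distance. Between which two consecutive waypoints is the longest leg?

Leg distances:
Alpha→Bravo: 949.1 m
Bravo→Charlie: 1214.1 m
Charlie→Delta: 2845.1 m
Delta→Echo: 817.5 m
The longest leg is Charlie–Delta at 2845.1 m.

Charlie–Delta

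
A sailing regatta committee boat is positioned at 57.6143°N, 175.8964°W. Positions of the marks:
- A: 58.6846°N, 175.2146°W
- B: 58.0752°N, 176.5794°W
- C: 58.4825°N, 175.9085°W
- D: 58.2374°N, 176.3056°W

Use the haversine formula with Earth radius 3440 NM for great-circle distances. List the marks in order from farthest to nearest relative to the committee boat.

Distance from the committee boat at 57.6143°N, 175.8964°W to each:
A 58.6846°N, 175.2146°W: 67.8 NM
C 58.4825°N, 175.9085°W: 52.1 NM
D 58.2374°N, 176.3056°W: 39.6 NM
B 58.0752°N, 176.5794°W: 35.2 NM

A, C, D, B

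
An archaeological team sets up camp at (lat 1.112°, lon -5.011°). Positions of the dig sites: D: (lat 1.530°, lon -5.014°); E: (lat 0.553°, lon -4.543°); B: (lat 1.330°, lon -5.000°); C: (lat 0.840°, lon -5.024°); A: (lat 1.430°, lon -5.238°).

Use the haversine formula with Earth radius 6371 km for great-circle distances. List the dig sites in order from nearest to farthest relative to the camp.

B, C, A, D, E

Distance from the camp at (lat 1.112°, lon -5.011°) to each:
B (lat 1.330°, lon -5.000°): 24.3 km
C (lat 0.840°, lon -5.024°): 30.3 km
A (lat 1.430°, lon -5.238°): 43.4 km
D (lat 1.530°, lon -5.014°): 46.5 km
E (lat 0.553°, lon -4.543°): 81.1 km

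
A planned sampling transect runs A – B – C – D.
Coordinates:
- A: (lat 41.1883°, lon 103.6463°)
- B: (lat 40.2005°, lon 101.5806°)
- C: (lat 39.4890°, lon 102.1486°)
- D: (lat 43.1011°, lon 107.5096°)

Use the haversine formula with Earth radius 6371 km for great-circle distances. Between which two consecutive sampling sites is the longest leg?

C–D

Leg distances:
A→B: 205.9 km
B→C: 92.8 km
C→D: 601.4 km
The longest leg is C–D at 601.4 km.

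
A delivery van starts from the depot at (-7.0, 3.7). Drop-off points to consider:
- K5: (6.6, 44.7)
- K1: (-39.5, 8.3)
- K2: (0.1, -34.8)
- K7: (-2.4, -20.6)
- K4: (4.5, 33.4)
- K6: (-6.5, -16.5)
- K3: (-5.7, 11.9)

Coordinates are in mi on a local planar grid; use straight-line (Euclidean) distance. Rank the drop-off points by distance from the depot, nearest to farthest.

K3, K6, K7, K4, K1, K2, K5

Distance from the depot at (-7.0, 3.7) to each:
K3 (-5.7, 11.9): 8.3 mi
K6 (-6.5, -16.5): 20.2 mi
K7 (-2.4, -20.6): 24.7 mi
K4 (4.5, 33.4): 31.8 mi
K1 (-39.5, 8.3): 32.8 mi
K2 (0.1, -34.8): 39.1 mi
K5 (6.6, 44.7): 43.2 mi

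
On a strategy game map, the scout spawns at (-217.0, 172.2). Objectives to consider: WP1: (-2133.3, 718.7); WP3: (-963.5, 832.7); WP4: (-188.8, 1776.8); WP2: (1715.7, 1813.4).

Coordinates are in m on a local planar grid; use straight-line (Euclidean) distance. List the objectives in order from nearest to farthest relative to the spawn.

Distances from the spawn:
WP3 (-963.5, 832.7): 996.8 m
WP4 (-188.8, 1776.8): 1604.8 m
WP1 (-2133.3, 718.7): 1992.7 m
WP2 (1715.7, 1813.4): 2535.5 m

WP3, WP4, WP1, WP2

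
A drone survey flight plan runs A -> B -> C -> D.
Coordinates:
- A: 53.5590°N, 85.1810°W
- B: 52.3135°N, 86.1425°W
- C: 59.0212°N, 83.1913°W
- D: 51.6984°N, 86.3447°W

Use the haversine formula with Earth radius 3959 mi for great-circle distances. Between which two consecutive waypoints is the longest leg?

Leg distances:
A→B: 94.9 mi
B→C: 477.4 mi
C→D: 520.8 mi
The longest leg is C–D at 520.8 mi.

C–D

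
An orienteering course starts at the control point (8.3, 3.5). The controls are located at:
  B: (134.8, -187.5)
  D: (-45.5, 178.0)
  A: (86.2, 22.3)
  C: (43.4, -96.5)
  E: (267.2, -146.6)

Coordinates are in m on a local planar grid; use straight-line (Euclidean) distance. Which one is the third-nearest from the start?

D

Distance to each, sorted:
A: 80.1 m
C: 106.0 m
D: 182.6 m
B: 229.1 m
E: 299.3 m
The third-nearest is D at 182.6 m.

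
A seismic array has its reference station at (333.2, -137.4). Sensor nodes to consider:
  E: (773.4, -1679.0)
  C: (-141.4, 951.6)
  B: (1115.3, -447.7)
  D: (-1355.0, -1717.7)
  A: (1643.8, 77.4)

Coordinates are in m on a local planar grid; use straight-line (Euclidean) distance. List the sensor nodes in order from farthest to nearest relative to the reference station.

D, E, A, C, B

Computing each straight-line distance from (333.2, -137.4):
D (-1355.0, -1717.7): 2312.4 m
E (773.4, -1679.0): 1603.2 m
A (1643.8, 77.4): 1328.1 m
C (-141.4, 951.6): 1187.9 m
B (1115.3, -447.7): 841.4 m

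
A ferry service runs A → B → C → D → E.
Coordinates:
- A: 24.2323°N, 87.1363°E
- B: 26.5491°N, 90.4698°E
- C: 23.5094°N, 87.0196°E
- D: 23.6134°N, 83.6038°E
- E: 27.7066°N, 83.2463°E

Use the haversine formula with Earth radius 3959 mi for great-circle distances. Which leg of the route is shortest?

Leg distances:
A→B: 262.5 mi
B→C: 301.3 mi
C→D: 216.5 mi
D→E: 283.7 mi
The shortest leg is C–D at 216.5 mi.

C–D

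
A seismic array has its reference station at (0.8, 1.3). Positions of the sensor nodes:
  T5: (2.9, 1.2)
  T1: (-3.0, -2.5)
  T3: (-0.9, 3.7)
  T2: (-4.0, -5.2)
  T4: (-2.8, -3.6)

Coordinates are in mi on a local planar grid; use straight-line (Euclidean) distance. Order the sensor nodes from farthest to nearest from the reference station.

Distances from the reference station:
T2 (-4.0, -5.2): 8.1 mi
T4 (-2.8, -3.6): 6.1 mi
T1 (-3.0, -2.5): 5.4 mi
T3 (-0.9, 3.7): 2.9 mi
T5 (2.9, 1.2): 2.1 mi

T2, T4, T1, T3, T5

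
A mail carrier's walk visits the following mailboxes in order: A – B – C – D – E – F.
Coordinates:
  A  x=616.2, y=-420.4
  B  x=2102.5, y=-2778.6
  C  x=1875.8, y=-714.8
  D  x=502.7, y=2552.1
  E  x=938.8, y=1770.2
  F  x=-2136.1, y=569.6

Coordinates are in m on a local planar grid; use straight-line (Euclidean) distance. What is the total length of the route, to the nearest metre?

12604 m

Leg distances:
A→B: 2787.5 m  (cumulative 2787.5 m)
B→C: 2076.2 m  (cumulative 4863.7 m)
C→D: 3543.7 m  (cumulative 8407.5 m)
D→E: 895.3 m  (cumulative 9302.7 m)
E→F: 3301.0 m  (cumulative 12603.7 m)
Total route length ≈ 12604 m.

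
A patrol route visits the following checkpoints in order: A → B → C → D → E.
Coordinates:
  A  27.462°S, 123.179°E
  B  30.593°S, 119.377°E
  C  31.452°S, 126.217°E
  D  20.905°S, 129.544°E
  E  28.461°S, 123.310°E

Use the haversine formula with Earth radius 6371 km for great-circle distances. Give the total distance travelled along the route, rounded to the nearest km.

Leg distances:
A→B: 507.7 km  (cumulative 507.7 km)
B→C: 658.6 km  (cumulative 1166.4 km)
C→D: 1218.6 km  (cumulative 2385.0 km)
D→E: 1049.6 km  (cumulative 3434.6 km)
Total route length ≈ 3435 km.

3435 km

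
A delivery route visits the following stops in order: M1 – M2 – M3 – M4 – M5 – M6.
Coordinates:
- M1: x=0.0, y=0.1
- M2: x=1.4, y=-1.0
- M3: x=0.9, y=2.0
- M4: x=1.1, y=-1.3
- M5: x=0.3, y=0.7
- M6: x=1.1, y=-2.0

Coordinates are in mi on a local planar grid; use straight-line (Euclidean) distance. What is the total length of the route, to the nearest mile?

13 mi

Leg distances:
M1→M2: 1.8 mi  (cumulative 1.8 mi)
M2→M3: 3.0 mi  (cumulative 4.8 mi)
M3→M4: 3.3 mi  (cumulative 8.1 mi)
M4→M5: 2.2 mi  (cumulative 10.3 mi)
M5→M6: 2.8 mi  (cumulative 13.1 mi)
Total route length ≈ 13 mi.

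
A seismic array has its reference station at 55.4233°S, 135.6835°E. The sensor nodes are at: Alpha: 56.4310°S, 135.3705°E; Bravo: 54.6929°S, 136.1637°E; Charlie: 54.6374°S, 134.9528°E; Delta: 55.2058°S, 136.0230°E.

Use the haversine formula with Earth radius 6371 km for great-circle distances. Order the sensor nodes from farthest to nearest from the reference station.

Alpha, Charlie, Bravo, Delta

Computing each great-circle distance from 55.4233°S, 135.6835°E:
Alpha 56.4310°S, 135.3705°E: 113.7 km
Charlie 54.6374°S, 134.9528°E: 99.0 km
Bravo 54.6929°S, 136.1637°E: 86.8 km
Delta 55.2058°S, 136.0230°E: 32.3 km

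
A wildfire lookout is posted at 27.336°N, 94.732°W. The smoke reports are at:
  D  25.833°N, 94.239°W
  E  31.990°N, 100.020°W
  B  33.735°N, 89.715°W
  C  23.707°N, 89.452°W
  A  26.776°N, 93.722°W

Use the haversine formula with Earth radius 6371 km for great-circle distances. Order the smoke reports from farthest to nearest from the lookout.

Computing each great-circle distance from 27.336°N, 94.732°W:
B 33.735°N, 89.715°W: 858.3 km
E 31.990°N, 100.020°W: 727.0 km
C 23.707°N, 89.452°W: 665.8 km
D 25.833°N, 94.239°W: 174.2 km
A 26.776°N, 93.722°W: 117.8 km

B, E, C, D, A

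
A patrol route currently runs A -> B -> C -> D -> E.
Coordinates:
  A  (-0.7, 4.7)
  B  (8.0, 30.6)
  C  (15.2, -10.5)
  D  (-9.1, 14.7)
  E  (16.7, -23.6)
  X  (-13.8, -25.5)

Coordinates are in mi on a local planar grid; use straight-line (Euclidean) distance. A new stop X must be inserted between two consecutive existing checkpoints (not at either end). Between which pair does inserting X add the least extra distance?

Added distance for inserting X between each consecutive pair:
A–B: 65.8 mi
B–C: 51.1 mi
C–D: 38.1 mi
D–E: 24.9 mi
Smallest added distance is 24.9 mi, inserting between D and E.

between D and E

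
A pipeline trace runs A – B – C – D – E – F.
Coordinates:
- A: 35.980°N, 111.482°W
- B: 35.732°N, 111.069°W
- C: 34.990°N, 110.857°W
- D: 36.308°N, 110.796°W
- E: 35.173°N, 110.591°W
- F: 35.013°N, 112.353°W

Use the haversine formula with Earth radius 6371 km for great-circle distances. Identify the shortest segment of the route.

A–B

Leg distances:
A→B: 46.3 km
B→C: 84.7 km
C→D: 146.7 km
D→E: 127.6 km
E→F: 161.3 km
The shortest leg is A–B at 46.3 km.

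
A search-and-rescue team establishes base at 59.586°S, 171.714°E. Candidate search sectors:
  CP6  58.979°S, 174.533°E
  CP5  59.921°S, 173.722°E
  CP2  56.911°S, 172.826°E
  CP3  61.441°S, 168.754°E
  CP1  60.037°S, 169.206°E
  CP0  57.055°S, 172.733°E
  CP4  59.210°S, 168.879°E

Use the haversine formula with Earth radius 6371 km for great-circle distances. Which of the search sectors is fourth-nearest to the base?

CP6

Distances from the base (59.586°S, 171.714°E):
CP5: 118.5 km
CP1: 148.9 km
CP4: 165.8 km
CP6: 173.7 km
CP3: 262.2 km
CP0: 287.6 km
CP2: 304.5 km
The fourth-nearest is CP6 at 173.7 km.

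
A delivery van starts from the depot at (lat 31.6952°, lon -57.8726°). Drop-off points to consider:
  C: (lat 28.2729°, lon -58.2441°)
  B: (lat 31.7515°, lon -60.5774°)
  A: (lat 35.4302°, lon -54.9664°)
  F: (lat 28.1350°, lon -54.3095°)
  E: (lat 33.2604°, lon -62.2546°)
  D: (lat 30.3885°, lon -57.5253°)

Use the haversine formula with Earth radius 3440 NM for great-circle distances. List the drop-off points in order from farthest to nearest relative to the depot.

F, A, E, C, B, D

Distance from the depot at (lat 31.6952°, lon -57.8726°) to each:
F (lat 28.1350°, lon -54.3095°): 282.9 NM
A (lat 35.4302°, lon -54.9664°): 267.2 NM
E (lat 33.2604°, lon -62.2546°): 241.0 NM
C (lat 28.2729°, lon -58.2441°): 206.4 NM
B (lat 31.7515°, lon -60.5774°): 138.2 NM
D (lat 30.3885°, lon -57.5253°): 80.5 NM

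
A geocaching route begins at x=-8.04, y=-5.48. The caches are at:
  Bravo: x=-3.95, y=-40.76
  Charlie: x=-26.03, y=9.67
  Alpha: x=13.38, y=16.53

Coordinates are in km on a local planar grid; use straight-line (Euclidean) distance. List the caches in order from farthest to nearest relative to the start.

Bravo, Alpha, Charlie

Computing each straight-line distance from x=-8.04, y=-5.48:
Bravo x=-3.95, y=-40.76: 35.5 km
Alpha x=13.38, y=16.53: 30.7 km
Charlie x=-26.03, y=9.67: 23.5 km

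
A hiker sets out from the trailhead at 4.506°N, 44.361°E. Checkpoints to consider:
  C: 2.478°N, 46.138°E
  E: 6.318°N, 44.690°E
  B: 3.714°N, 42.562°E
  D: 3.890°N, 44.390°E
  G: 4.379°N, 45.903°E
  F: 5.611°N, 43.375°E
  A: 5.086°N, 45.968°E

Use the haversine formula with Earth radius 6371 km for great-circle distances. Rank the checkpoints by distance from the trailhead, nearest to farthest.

Distance from the trailhead at 4.506°N, 44.361°E to each:
D 3.890°N, 44.390°E: 68.6 km
F 5.611°N, 43.375°E: 164.4 km
G 4.379°N, 45.903°E: 171.5 km
A 5.086°N, 45.968°E: 189.4 km
E 6.318°N, 44.690°E: 204.8 km
B 3.714°N, 42.562°E: 218.1 km
C 2.478°N, 46.138°E: 299.6 km

D, F, G, A, E, B, C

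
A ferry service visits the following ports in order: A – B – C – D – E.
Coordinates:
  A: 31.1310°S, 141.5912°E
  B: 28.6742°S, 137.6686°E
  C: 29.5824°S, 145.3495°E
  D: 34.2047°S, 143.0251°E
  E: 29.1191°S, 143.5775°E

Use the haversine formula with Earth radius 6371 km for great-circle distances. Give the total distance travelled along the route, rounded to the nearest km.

Leg distances:
A→B: 466.4 km  (cumulative 466.4 km)
B→C: 752.7 km  (cumulative 1219.1 km)
C→D: 558.8 km  (cumulative 1777.9 km)
D→E: 567.9 km  (cumulative 2345.8 km)
Total route length ≈ 2346 km.

2346 km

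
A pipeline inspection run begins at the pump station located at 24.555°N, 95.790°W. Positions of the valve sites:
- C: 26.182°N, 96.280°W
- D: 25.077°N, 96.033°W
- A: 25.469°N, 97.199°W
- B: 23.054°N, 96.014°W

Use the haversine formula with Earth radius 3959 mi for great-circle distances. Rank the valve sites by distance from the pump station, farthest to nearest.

C, A, B, D

Distance from the pump station at 24.555°N, 95.790°W to each:
C 26.182°N, 96.280°W: 116.5 mi
A 25.469°N, 97.199°W: 108.5 mi
B 23.054°N, 96.014°W: 104.7 mi
D 25.077°N, 96.033°W: 39.2 mi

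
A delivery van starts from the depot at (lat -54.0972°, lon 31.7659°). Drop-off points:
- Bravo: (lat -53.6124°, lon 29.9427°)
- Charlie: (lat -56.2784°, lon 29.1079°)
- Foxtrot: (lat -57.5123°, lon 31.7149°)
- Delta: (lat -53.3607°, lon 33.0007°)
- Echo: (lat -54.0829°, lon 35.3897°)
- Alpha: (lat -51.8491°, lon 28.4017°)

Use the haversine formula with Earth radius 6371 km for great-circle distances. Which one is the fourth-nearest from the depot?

Distance to each, sorted:
Delta: 115.3 km
Bravo: 131.2 km
Echo: 236.3 km
Charlie: 295.4 km
Alpha: 336.4 km
Foxtrot: 379.8 km
The fourth-nearest is Charlie at 295.4 km.

Charlie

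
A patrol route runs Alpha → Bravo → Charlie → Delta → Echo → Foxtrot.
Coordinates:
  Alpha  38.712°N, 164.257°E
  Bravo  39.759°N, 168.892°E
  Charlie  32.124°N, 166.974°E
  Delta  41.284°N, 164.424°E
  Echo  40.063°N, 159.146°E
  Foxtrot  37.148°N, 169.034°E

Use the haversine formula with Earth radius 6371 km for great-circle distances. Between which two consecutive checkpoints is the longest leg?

Charlie–Delta

Leg distances:
Alpha→Bravo: 415.8 km
Bravo→Charlie: 866.3 km
Charlie→Delta: 1043.5 km
Delta→Echo: 465.3 km
Echo→Foxtrot: 917.7 km
The longest leg is Charlie–Delta at 1043.5 km.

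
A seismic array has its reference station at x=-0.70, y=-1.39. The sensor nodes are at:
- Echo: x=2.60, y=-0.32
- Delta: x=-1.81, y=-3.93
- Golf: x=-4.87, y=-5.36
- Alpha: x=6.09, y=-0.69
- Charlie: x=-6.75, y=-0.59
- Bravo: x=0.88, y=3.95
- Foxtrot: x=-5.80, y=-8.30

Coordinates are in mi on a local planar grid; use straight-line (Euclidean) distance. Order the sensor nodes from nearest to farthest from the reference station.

Delta, Echo, Bravo, Golf, Charlie, Alpha, Foxtrot

Computing each straight-line distance from x=-0.70, y=-1.39:
Delta x=-1.81, y=-3.93: 2.8 mi
Echo x=2.60, y=-0.32: 3.5 mi
Bravo x=0.88, y=3.95: 5.6 mi
Golf x=-4.87, y=-5.36: 5.8 mi
Charlie x=-6.75, y=-0.59: 6.1 mi
Alpha x=6.09, y=-0.69: 6.8 mi
Foxtrot x=-5.80, y=-8.30: 8.6 mi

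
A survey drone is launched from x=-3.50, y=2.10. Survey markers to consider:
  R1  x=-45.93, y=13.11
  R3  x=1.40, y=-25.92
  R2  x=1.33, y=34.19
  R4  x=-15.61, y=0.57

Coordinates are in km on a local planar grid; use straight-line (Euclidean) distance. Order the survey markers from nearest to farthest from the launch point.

Distances from the launch point:
R4 x=-15.61, y=0.57: 12.2 km
R3 x=1.40, y=-25.92: 28.4 km
R2 x=1.33, y=34.19: 32.5 km
R1 x=-45.93, y=13.11: 43.8 km

R4, R3, R2, R1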